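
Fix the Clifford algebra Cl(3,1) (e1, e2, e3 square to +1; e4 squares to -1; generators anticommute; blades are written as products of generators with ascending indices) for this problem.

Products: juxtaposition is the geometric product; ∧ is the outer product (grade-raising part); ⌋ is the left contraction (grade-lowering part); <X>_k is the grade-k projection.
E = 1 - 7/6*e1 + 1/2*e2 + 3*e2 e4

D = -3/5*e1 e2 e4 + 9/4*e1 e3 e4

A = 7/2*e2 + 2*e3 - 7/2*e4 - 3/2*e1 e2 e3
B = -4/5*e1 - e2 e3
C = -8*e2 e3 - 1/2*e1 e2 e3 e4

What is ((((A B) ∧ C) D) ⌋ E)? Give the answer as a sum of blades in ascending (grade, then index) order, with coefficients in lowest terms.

step 1: -3/2*e1 + 2*e2 - 7/2*e3 + 14/5*e1 e2 + 8/5*e1 e3 - 14/5*e1 e4 + 6/5*e2 e3 + 7/2*e2 e3 e4
step 2: 12*e1 e2 e3 + 112/5*e1 e2 e3 e4
step 3: -252/5*e2 - 336/25*e3 + 27*e2 e4 + 36/5*e3 e4
step 4: 279/5 - 756/5*e4
Answer: 279/5 - 756/5*e4


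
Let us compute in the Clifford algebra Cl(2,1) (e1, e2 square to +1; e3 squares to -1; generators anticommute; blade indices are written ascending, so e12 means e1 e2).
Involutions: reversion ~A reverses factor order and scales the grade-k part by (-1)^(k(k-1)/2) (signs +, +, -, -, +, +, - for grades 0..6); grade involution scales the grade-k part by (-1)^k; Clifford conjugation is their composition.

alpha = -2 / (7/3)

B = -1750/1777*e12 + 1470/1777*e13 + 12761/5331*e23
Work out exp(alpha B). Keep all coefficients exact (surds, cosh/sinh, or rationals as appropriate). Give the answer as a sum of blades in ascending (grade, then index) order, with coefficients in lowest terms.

B^2 term by term: the squares give (-1750/1777)^2*(e12)^2 + (1470/1777)^2*(e13)^2 + (12761/5331)^2*(e23)^2 = 3062500/3157729*(-1) + 2160900/3157729*(+1) + 162843121/28419561*(+1) = 49/9 (each basis 2-blade squares to minus the product of its generators' squares); cross terms between blades sharing an index anticommute and cancel. So B^2 = 49/9.
B^2 = 49/9 — since the square is positive, the closed form is hyperbolic: l = 7/3, alpha*l = -2, so exp(alpha B) = cosh(-2) + (sinh(-2)/(7/3))*B = cosh(2) + (-3*sinh(2)/7)*B.
Answer: cosh(2) + 750*sinh(2)/1777*e12 - 630*sinh(2)/1777*e13 - 1823*sinh(2)/1777*e23


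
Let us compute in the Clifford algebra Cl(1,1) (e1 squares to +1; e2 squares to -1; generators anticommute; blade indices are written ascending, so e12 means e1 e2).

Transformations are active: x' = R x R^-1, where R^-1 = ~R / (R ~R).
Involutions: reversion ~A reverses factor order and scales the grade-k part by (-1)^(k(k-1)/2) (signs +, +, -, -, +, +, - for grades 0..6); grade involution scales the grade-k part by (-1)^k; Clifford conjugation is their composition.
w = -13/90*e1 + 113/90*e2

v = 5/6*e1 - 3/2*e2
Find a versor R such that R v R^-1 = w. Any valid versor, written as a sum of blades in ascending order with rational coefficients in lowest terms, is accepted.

Equal squares first: v^2 = w^2 = -14/9. Then v + w = 31/45*e1 - 11/45*e2 is a versor taking v to w, provided it is invertible.
Answer: 31/45*e1 - 11/45*e2


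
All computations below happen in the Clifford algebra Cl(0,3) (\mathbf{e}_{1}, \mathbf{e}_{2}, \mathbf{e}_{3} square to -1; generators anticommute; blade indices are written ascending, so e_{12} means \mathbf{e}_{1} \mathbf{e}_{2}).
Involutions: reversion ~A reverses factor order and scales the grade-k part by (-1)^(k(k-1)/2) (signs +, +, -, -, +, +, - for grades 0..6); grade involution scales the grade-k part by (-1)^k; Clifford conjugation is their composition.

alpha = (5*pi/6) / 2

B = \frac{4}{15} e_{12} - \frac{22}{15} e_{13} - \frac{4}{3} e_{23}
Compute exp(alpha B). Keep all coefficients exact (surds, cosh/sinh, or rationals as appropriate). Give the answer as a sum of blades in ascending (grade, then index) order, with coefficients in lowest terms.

B^2 term by term: the squares give (\frac{4}{15})^2*(e_{12})^2 + (-\frac{22}{15})^2*(e_{13})^2 + (-\frac{4}{3})^2*(e_{23})^2 = \frac{16}{225}*(-1) + \frac{484}{225}*(-1) + \frac{16}{9}*(-1) = -4 (each basis 2-blade squares to minus the product of its generators' squares); cross terms between blades sharing an index anticommute and cancel. So B^2 = -4.
B^2 = -4 — circular case — the even/odd split gives cos and sin: l = 2, alpha*l = \frac{5 \pi}{6}, so exp(alpha B) = cos(\frac{5 \pi}{6}) + (sin(\frac{5 \pi}{6})/2)*B = - \frac{\sqrt{3}}{2} + (\frac{1}{4})*B.
Answer: - \frac{\sqrt{3}}{2} + \frac{1}{15} e_{12} - \frac{11}{30} e_{13} - \frac{1}{3} e_{23}


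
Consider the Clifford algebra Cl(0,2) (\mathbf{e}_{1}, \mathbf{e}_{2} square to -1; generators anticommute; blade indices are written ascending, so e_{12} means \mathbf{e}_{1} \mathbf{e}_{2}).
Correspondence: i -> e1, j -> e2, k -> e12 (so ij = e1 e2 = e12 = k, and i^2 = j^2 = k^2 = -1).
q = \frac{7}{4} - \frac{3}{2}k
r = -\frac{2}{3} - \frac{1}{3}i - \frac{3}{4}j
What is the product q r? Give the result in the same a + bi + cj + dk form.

In blades: q = \frac{7}{4} - \frac{3}{2} e_{12}, r = -\frac{2}{3} - \frac{1}{3} e_{1} - \frac{3}{4} e_{2}.
Distribute q over r term by term (generator squares from the signature, products reordered to ascending indices): (\frac{7}{4})*r = -\frac{7}{6} - \frac{7}{12} e_{1} - \frac{21}{16} e_{2}; (-\frac{3}{2} e_{12})*r = -\frac{9}{8} e_{1} + \frac{1}{2} e_{2} + e_{12}.
Sum: -\frac{7}{6} - \frac{41}{24} e_{1} - \frac{13}{16} e_{2} + e_{12}; translating back through the correspondence:
Answer: -\frac{7}{6} - \frac{41}{24}i - \frac{13}{16}j + k


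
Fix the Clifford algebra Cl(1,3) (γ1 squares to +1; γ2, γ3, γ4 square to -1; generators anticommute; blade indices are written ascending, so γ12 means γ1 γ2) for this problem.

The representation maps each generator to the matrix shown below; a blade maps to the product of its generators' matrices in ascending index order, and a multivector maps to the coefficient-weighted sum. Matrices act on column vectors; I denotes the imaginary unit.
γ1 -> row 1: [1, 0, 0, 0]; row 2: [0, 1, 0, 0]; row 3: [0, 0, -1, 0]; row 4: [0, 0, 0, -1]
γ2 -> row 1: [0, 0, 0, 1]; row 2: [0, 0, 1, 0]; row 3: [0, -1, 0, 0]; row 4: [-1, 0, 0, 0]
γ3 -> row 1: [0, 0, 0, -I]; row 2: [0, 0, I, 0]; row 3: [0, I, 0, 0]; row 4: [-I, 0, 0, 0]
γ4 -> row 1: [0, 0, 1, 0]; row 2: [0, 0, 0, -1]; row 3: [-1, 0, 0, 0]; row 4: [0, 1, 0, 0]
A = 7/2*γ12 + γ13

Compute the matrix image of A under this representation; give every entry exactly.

Bivector images (products of the table entries): rho(γ12) = rho(γ1)rho(γ2) = row 1: [0, 0, 0, 1]; row 2: [0, 0, 1, 0]; row 3: [0, 1, 0, 0]; row 4: [1, 0, 0, 0]; rho(γ13) = rho(γ1)rho(γ3) = row 1: [0, 0, 0, -I]; row 2: [0, 0, I, 0]; row 3: [0, -I, 0, 0]; row 4: [I, 0, 0, 0].
M = (7/2)*rho(γ12) + (1)*rho(γ13), summed entrywise:
Answer: row 1: [0, 0, 0, 7/2 - I]; row 2: [0, 0, 7/2 + I, 0]; row 3: [0, 7/2 - I, 0, 0]; row 4: [7/2 + I, 0, 0, 0]


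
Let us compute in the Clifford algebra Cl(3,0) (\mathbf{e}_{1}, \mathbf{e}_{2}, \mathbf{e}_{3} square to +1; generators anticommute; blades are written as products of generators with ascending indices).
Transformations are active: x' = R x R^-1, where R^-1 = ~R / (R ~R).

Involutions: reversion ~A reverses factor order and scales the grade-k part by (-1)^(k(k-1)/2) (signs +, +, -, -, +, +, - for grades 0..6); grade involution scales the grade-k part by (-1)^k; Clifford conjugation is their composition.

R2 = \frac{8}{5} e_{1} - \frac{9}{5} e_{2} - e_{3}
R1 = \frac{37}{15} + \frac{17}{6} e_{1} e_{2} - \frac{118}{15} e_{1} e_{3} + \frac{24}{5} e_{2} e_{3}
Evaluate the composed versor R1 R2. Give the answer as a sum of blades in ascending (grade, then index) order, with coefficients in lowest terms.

Distribute over the terms of R2 (each basis-blade product reordered to ascending indices, repeated generators contracted through their squares):
R1 (\frac{8}{5} e_{1}) = \frac{296}{75} e_{1} - \frac{68}{15} e_{2} + \frac{944}{75} e_{3} + \frac{192}{25} e_{1} e_{2} e_{3}
R1 (-\frac{9}{5} e_{2}) = -\frac{51}{10} e_{1} - \frac{111}{25} e_{2} + \frac{216}{25} e_{3} - \frac{354}{25} e_{1} e_{2} e_{3}
R1 (-e_{3}) = \frac{118}{15} e_{1} - \frac{24}{5} e_{2} - \frac{37}{15} e_{3} - \frac{17}{6} e_{1} e_{2} e_{3}
Summing the partial products and collecting blades:
Answer: \frac{1007}{150} e_{1} - \frac{1033}{75} e_{2} + \frac{469}{25} e_{3} - \frac{1397}{150} e_{1} e_{2} e_{3}


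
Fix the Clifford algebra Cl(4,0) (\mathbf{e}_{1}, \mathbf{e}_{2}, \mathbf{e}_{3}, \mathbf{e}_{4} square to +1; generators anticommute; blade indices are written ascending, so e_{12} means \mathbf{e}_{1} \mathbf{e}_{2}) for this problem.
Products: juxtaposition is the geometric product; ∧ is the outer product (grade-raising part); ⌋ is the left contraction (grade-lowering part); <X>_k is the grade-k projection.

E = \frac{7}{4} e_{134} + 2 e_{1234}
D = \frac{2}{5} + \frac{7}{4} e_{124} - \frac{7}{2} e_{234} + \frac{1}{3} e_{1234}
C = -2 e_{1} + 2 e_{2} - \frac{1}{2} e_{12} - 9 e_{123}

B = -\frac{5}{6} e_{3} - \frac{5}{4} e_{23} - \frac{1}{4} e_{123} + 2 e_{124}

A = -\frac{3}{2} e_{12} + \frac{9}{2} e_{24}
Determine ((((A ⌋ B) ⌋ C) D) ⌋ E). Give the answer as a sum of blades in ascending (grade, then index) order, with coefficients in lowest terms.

step 1: -9 e_{1} - \frac{3}{8} e_{3} + 3 e_{4}
step 2: 18 + \frac{9}{2} e_{2} + \frac{27}{8} e_{12} + 81 e_{23}
step 3: \frac{36}{5} + \frac{9}{5} e_{2} + \frac{8883}{32} e_{4} + \frac{27}{20} e_{12} - \frac{279}{8} e_{14} + \frac{162}{5} e_{23} - \frac{135}{8} e_{34} + \frac{63}{2} e_{124} - \frac{2481}{16} e_{134} - 63 e_{234} + 6 e_{1234}
step 4: \frac{18135}{64} - \frac{3087}{32} e_{1} + \frac{2481}{8} e_{2} + \frac{63}{32} e_{3} + \frac{135}{4} e_{12} + \frac{62181}{128} e_{13} - \frac{324}{5} e_{14} + \frac{279}{4} e_{23} - \frac{27}{10} e_{34} - \frac{8883}{16} e_{123} + 9 e_{134} + \frac{72}{5} e_{1234}
Answer: \frac{18135}{64} - \frac{3087}{32} e_{1} + \frac{2481}{8} e_{2} + \frac{63}{32} e_{3} + \frac{135}{4} e_{12} + \frac{62181}{128} e_{13} - \frac{324}{5} e_{14} + \frac{279}{4} e_{23} - \frac{27}{10} e_{34} - \frac{8883}{16} e_{123} + 9 e_{134} + \frac{72}{5} e_{1234}


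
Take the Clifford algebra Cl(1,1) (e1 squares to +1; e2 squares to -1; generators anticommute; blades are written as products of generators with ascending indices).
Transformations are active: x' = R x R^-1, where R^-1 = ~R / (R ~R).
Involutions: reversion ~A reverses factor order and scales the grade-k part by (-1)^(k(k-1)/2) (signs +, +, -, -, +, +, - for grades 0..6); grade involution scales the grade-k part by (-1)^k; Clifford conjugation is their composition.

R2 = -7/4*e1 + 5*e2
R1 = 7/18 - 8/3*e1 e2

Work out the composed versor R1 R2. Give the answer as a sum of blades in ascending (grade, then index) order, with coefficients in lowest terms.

Distribute over the terms of R1 (each basis-blade product reordered to ascending indices, repeated generators contracted through their squares):
(7/18) R2 = -49/72*e1 + 35/18*e2
(-8/3*e1 e2) R2 = 40/3*e1 - 14/3*e2
Summing the partial products and collecting blades:
Answer: 911/72*e1 - 49/18*e2


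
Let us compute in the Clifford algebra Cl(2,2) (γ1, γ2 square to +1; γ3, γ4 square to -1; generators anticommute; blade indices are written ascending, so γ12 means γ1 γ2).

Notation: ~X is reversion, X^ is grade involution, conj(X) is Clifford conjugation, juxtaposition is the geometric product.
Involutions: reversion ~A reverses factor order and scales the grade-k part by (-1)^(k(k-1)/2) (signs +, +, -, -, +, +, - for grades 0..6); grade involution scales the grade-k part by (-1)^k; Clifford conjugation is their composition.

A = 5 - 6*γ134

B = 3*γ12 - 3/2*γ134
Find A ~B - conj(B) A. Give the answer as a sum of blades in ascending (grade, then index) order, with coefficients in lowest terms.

first term: 9 - 15*γ12 + 15/2*γ134 + 18*γ234
second term: -9 - 15*γ12 - 15/2*γ134 - 18*γ234
Answer: 18 + 15*γ134 + 36*γ234


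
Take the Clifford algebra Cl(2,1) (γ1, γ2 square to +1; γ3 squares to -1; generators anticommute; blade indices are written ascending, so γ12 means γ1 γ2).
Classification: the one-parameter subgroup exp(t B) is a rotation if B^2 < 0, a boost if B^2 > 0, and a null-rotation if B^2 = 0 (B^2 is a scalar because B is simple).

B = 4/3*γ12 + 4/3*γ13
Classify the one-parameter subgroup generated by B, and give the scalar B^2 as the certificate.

B^2 term by term: the squares give (4/3)^2*(γ12)^2 + (4/3)^2*(γ13)^2 = 16/9*(-1) + 16/9*(+1) = 0 (each basis 2-blade squares to minus the product of its generators' squares); cross terms between blades sharing an index anticommute and cancel. So B^2 = 0.
Answer: null-rotation, certificate B^2 = 0. Check the certificate: B^2 = 0, and that sign is decisive whatever form B takes.


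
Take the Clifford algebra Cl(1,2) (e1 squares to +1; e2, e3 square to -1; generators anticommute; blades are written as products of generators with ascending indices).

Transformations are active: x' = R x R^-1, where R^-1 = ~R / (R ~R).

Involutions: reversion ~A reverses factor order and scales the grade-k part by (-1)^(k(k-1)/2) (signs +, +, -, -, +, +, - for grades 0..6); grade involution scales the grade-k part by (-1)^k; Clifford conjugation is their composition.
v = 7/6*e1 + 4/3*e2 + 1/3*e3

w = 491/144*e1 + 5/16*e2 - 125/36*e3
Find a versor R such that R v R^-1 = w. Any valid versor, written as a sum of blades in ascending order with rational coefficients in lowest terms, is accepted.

Equal squares first: v^2 = w^2 = -19/36. Then v + w = 659/144*e1 + 79/48*e2 - 113/36*e3 is a versor taking v to w, provided it is invertible.
Answer: 659/144*e1 + 79/48*e2 - 113/36*e3


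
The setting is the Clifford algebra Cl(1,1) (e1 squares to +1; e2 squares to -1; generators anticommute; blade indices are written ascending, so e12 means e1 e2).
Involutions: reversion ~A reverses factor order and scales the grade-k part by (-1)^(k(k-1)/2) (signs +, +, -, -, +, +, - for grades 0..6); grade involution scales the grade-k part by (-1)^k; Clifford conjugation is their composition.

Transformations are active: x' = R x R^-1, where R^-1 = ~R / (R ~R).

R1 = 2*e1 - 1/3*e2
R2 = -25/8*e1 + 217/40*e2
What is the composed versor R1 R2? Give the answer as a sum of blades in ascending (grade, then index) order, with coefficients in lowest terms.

Distribute over the terms of R1 (each basis-blade product reordered to ascending indices, repeated generators contracted through their squares):
(2*e1) R2 = -25/4 + 217/20*e12
(-1/3*e2) R2 = 217/120 - 25/24*e12
Summing the partial products and collecting blades:
Answer: -533/120 + 1177/120*e12


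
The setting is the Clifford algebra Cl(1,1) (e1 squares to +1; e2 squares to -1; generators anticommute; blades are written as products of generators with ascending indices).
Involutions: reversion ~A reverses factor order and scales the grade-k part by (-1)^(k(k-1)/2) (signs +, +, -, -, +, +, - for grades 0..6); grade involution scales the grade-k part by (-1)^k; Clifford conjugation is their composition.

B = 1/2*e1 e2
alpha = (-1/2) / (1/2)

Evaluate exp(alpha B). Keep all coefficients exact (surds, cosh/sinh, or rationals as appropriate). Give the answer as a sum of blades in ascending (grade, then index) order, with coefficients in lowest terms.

B^2 = (1/2)^2*(e1 e2)^2 = 1/4*(+1) = 1/4 (a basis 2-blade squares to minus the product of its generators' squares).
B^2 = 1/4 — hyperbolic case — the even/odd split gives cosh and sinh: l = 1/2, alpha*l = -1/2, so exp(alpha B) = cosh(-1/2) + (sinh(-1/2)/(1/2))*B = cosh(1/2) + (-2*sinh(1/2))*B.
Answer: cosh(1/2) - sinh(1/2)*e1 e2


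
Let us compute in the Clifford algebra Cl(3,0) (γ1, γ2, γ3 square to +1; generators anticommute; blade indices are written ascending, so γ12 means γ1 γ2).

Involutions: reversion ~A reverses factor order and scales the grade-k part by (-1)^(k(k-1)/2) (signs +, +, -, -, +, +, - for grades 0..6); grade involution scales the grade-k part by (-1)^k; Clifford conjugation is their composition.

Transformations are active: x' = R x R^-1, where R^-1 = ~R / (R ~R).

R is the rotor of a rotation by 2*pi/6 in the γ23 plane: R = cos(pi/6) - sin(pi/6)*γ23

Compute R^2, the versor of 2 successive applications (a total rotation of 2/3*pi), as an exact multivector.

Because a rotor carries half the rotation angle, composing 2 copies of this γ23-plane rotor multiplies the phase: 2*(pi/6) = pi/3, hence R^2 = cos(pi/3) - sin(pi/3)*γ23.
cos(pi/3) = 1/2 and sin(pi/3) = sqrt(3)/2, so R^2 = 1/2 - sqrt(3)/2*γ23. The net rotation is 2/3*pi; the rotor keeps the half-angle phase exactly.
Answer: 1/2 - sqrt(3)/2*γ23


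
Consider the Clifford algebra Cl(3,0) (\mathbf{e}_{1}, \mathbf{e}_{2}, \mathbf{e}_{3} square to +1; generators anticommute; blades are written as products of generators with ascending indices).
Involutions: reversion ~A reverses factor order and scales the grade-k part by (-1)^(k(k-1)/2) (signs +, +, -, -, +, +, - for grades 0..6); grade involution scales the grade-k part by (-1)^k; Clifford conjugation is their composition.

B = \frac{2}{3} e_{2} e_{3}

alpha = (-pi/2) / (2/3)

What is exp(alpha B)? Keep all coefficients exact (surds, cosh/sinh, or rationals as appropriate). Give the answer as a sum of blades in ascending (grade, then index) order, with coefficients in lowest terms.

B^2 = (\frac{2}{3})^2*(e_{2} e_{3})^2 = \frac{4}{9}*(-1) = -\frac{4}{9} (a basis 2-blade squares to minus the product of its generators' squares).
B^2 = -\frac{4}{9} — a negative square means the series sums to a rotation: l = \frac{2}{3}, alpha*l = - \frac{\pi}{2}, so exp(alpha B) = cos(- \frac{\pi}{2}) + (sin(- \frac{\pi}{2})/(\frac{2}{3}))*B = 0 + (- \frac{3}{2})*B.
Answer: -e_{2} e_{3}


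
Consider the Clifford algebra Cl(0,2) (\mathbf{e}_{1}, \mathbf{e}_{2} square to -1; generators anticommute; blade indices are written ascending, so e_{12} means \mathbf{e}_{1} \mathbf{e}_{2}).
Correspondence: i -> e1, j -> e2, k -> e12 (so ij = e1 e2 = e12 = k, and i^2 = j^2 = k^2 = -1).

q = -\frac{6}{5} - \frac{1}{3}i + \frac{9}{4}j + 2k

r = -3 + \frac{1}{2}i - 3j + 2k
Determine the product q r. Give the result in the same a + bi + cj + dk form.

In blades: q = -\frac{6}{5} - \frac{1}{3} e_{1} + \frac{9}{4} e_{2} + 2 e_{12}, r = -3 + \frac{1}{2} e_{1} - 3 e_{2} + 2 e_{12}.
Distribute q over r term by term (generator squares from the signature, products reordered to ascending indices): (-\frac{6}{5})*r = \frac{18}{5} - \frac{3}{5} e_{1} + \frac{18}{5} e_{2} - \frac{12}{5} e_{12}; (-\frac{1}{3} e_{1})*r = \frac{1}{6} + e_{1} + \frac{2}{3} e_{2} + e_{12}; (\frac{9}{4} e_{2})*r = \frac{27}{4} + \frac{9}{2} e_{1} - \frac{27}{4} e_{2} - \frac{9}{8} e_{12}; (2 e_{12})*r = -4 + 6 e_{1} + e_{2} - 6 e_{12}.
Sum: \frac{391}{60} + \frac{109}{10} e_{1} - \frac{89}{60} e_{2} - \frac{341}{40} e_{12}; translating back through the correspondence:
Answer: \frac{391}{60} + \frac{109}{10}i - \frac{89}{60}j - \frac{341}{40}k


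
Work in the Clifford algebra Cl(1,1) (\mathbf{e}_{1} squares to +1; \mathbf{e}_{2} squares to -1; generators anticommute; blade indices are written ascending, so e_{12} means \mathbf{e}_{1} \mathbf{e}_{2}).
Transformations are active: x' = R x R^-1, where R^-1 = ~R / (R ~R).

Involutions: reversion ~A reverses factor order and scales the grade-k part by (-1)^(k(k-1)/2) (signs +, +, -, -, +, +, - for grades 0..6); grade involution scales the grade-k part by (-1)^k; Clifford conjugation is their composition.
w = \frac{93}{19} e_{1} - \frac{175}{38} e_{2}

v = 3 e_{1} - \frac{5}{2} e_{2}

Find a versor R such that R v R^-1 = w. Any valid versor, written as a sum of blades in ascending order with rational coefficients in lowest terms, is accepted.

Take R = v + w = \frac{150}{19} e_{1} - \frac{135}{19} e_{2}. Because q(v) = q(w) = \frac{11}{4}, conjugation by R sends v exactly to w.
Answer: \frac{150}{19} e_{1} - \frac{135}{19} e_{2}


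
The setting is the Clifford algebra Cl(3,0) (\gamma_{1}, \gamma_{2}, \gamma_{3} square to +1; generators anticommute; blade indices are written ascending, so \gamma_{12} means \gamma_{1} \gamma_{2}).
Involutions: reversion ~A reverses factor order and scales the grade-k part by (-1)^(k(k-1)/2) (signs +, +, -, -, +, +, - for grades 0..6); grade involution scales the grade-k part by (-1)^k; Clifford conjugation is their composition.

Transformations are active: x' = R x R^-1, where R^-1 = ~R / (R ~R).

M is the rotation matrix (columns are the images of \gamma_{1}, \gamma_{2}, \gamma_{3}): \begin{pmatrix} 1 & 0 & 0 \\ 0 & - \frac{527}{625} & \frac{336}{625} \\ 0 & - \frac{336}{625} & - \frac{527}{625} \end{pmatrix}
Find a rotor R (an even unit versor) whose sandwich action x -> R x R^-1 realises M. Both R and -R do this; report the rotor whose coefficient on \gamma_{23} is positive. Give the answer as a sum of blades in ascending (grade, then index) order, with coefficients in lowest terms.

Method: write R = a + b12*\gamma_{12} + b13*\gamma_{13} + b23*\gamma_{23} with a^2 + b12^2 + b13^2 + b23^2 = 1 (so R^-1 = ~R). Expanding the columns R e_j ~R gives tr M = 4a^2 - 1 and, from the antisymmetric part, M21 - M12 = -4a*b12, M13 - M31 = 4a*b13, M32 - M23 = -4a*b23.
Here tr M = -\frac{429}{625}, so a^2 = (1 + tr M)/4 = \frac{49}{625} and a = ±\frac{7}{25}. Taking a = \frac{7}{25}: M21 - M12 = 0, M13 - M31 = 0, M32 - M23 = -\frac{672}{625}, giving b12 = 0, b13 = 0, b23 = \frac{24}{25}, i.e. R = \frac{7}{25} + \frac{24}{25} \gamma_{23}.
Its \gamma_{23} coefficient is already positive.
Answer: \frac{7}{25} + \frac{24}{25} \gamma_{23}. Sheet selection: the two-to-one cover makes ±R indistinguishable at the matrix level (trace -\frac{429}{625}), so uniqueness comes from the required sign on \gamma_{23}.


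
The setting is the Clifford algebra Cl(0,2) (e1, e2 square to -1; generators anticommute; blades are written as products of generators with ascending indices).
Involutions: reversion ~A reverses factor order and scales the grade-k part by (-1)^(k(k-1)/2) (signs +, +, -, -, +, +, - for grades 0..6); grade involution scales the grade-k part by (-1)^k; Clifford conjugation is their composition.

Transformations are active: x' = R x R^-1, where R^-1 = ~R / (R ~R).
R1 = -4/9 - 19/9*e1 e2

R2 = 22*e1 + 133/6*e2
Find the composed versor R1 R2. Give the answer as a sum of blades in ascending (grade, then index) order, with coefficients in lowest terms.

Distribute over the terms of R1 (each basis-blade product reordered to ascending indices, repeated generators contracted through their squares):
(-4/9) R2 = -88/9*e1 - 266/27*e2
(-19/9*e1 e2) R2 = 2527/54*e1 - 418/9*e2
Summing the partial products and collecting blades:
Answer: 1999/54*e1 - 1520/27*e2


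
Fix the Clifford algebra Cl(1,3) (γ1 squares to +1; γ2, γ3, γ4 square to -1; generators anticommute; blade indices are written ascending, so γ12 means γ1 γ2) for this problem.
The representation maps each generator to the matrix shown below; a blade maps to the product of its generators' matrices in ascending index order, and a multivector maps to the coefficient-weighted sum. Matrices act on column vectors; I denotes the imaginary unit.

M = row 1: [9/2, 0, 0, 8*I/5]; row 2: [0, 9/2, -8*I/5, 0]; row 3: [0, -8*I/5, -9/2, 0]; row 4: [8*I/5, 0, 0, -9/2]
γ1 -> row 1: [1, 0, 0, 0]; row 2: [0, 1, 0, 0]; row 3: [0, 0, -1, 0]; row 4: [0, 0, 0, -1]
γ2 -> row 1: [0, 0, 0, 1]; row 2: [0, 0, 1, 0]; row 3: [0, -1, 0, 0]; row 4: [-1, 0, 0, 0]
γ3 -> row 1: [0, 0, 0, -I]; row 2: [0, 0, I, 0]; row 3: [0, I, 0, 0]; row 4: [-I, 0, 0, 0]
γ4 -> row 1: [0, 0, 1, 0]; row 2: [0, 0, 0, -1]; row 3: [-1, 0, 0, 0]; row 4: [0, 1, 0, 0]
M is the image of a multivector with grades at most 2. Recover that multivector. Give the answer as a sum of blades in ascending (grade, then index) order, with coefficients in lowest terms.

Method: the blade images are trace-orthogonal — tr(rho(e_A) rho(e_B)^-1) = 4 if A = B and 0 otherwise — and rho(e_A)^-1 = (e_A)^2 * rho(e_A) with (e_A)^2 = +1 or -1, so the coefficient of e_A in the preimage is (e_A)^2 * tr(M rho(e_A))/4.
Nonzero projections over blades of grade <= 2: γ1: (γ1)^2 = +1, tr(M rho(γ1)) = 18, coefficient 9/2; γ3: (γ3)^2 = -1, tr(M rho(γ3)) = 32/5, coefficient -8/5. Every other blade of grade <= 2 projects to 0.
Answer: 9/2*γ1 - 8/5*γ3


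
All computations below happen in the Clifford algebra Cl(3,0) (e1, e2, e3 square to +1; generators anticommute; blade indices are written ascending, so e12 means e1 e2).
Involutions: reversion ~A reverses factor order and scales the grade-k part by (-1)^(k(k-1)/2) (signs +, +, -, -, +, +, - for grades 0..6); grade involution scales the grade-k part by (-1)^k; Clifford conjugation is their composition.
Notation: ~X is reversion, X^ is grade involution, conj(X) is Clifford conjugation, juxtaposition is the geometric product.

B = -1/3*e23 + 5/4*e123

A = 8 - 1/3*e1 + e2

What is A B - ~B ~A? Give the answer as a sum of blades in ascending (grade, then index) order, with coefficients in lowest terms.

first term: -1/3*e3 - 5/4*e13 - 37/12*e23 + 91/9*e123
second term: -1/3*e3 + 5/4*e13 + 37/12*e23 - 91/9*e123
Answer: -5/2*e13 - 37/6*e23 + 182/9*e123


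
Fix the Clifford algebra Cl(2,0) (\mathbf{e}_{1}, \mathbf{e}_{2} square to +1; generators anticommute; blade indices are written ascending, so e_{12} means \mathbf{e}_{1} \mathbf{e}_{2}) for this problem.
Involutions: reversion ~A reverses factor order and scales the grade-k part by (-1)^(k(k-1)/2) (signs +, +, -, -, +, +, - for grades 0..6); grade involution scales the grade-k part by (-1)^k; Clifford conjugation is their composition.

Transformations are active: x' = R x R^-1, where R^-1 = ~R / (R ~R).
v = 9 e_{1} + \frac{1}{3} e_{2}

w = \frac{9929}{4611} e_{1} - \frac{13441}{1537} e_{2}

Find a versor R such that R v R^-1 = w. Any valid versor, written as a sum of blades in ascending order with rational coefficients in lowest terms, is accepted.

Take R = v + w = \frac{51428}{4611} e_{1} - \frac{38786}{4611} e_{2}. Because q(v) = q(w) = \frac{730}{9}, conjugation by R sends v exactly to w.
Answer: \frac{51428}{4611} e_{1} - \frac{38786}{4611} e_{2}


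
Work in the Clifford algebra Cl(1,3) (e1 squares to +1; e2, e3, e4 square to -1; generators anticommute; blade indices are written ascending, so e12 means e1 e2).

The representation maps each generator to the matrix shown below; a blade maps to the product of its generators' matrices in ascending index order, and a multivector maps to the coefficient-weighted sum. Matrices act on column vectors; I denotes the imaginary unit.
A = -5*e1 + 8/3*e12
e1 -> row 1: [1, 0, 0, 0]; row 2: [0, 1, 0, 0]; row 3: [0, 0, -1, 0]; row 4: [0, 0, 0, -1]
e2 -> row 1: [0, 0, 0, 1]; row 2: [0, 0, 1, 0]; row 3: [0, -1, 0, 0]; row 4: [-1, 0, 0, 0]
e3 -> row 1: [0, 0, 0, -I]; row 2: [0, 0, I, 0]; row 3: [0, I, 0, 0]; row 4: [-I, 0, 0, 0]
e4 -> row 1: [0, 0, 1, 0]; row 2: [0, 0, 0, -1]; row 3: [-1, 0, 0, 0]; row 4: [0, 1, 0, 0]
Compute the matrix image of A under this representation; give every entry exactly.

Bivector images (products of the table entries): rho(e12) = rho(e1)rho(e2) = row 1: [0, 0, 0, 1]; row 2: [0, 0, 1, 0]; row 3: [0, 1, 0, 0]; row 4: [1, 0, 0, 0].
M = (-5)*rho(e1) + (8/3)*rho(e12), summed entrywise:
Answer: row 1: [-5, 0, 0, 8/3]; row 2: [0, -5, 8/3, 0]; row 3: [0, 8/3, 5, 0]; row 4: [8/3, 0, 0, 5]


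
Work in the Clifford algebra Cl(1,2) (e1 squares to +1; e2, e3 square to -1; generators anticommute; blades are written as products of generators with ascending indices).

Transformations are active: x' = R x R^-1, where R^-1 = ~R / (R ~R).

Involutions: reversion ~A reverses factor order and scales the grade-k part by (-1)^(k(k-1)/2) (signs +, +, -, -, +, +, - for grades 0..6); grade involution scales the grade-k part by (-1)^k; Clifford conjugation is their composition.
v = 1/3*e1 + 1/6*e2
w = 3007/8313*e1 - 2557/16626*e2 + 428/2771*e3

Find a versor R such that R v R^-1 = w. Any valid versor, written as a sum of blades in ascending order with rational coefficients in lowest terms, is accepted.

Why this works: both vectors square to 1/12, so q(v) = q(w) and R = v + w = 1926/2771*e1 + 107/8313*e2 + 428/2771*e3 carries v to w — its own direction survives, the complement (v - w)/2 flips.
Answer: 1926/2771*e1 + 107/8313*e2 + 428/2771*e3


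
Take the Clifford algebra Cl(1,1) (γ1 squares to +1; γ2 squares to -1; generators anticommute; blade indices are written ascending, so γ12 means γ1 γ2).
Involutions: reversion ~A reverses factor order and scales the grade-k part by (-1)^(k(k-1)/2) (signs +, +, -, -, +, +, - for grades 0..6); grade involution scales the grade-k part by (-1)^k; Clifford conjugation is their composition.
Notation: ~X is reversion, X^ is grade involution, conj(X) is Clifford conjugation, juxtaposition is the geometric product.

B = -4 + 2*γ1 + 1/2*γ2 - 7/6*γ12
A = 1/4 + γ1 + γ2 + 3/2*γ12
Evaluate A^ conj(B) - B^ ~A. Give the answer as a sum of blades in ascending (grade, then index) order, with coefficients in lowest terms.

first term: 9/4 + 37/12*γ1 + 137/24*γ2 - 173/24*γ12
second term: -3/4 - 31/12*γ1 + 1/24*γ2 + 101/24*γ12
Answer: 3 + 17/3*γ1 + 17/3*γ2 - 137/12*γ12


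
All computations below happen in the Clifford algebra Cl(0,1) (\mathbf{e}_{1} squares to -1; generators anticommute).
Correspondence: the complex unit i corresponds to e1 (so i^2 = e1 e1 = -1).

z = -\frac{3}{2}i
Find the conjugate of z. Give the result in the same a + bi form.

In blades: z = -\frac{3}{2} e_{1}.
Conjugation here is Clifford conjugation: the scalar is fixed and the grade-1 and grade-2 blades all flip sign, giving \frac{3}{2} e_{1}; translating back:
Answer: \frac{3}{2}i


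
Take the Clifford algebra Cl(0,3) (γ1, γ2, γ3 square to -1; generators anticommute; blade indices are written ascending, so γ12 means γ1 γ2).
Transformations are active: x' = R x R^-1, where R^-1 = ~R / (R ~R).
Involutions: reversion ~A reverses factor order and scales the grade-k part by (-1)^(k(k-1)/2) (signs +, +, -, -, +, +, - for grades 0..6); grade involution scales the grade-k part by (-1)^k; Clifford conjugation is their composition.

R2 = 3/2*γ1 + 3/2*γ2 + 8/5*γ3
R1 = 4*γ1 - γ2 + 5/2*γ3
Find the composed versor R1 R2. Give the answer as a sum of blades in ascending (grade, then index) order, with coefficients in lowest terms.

Distribute over the terms of R1 (each basis-blade product reordered to ascending indices, repeated generators contracted through their squares):
(4*γ1) R2 = -6 + 6*γ12 + 32/5*γ13
(-γ2) R2 = 3/2 + 3/2*γ12 - 8/5*γ23
(5/2*γ3) R2 = -4 - 15/4*γ13 - 15/4*γ23
Summing the partial products and collecting blades:
Answer: -17/2 + 15/2*γ12 + 53/20*γ13 - 107/20*γ23


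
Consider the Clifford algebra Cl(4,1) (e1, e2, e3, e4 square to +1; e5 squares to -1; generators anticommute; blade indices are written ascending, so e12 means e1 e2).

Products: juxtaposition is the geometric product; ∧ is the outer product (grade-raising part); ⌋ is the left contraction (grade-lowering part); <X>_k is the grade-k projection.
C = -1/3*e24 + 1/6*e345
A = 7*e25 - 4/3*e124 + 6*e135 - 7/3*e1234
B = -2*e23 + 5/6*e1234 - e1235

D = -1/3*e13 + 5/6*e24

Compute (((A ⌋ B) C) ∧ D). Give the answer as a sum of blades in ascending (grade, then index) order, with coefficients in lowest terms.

step 1: -35/18 - 6*e2 - 10/9*e3 + 7*e13
step 2: 2*e4 + 35/54*e24 - 5/27*e45 + 7/6*e145 - 10/27*e234 - 35/108*e345 + 7/3*e1234 - e2345
step 3: -2/3*e134 + 35/162*e1234 + 5/81*e1345
Answer: -2/3*e134 + 35/162*e1234 + 5/81*e1345


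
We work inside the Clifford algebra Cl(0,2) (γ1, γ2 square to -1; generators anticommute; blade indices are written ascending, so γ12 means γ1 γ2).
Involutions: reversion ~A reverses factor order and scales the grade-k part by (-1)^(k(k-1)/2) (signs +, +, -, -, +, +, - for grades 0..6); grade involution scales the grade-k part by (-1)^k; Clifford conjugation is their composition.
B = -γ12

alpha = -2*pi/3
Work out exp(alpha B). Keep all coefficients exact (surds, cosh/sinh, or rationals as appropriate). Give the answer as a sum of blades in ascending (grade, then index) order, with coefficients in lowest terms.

B^2 = (-1)^2*(γ12)^2 = 1*(-1) = -1 (a basis 2-blade squares to minus the product of its generators' squares).
B^2 = -1 — the series telescopes trigonometrically here: l = 1, alpha*l = -2*pi/3, so exp(alpha B) = cos(-2*pi/3) + (sin(-2*pi/3)/1)*B = -1/2 + (-sqrt(3)/2)*B.
Answer: -1/2 + sqrt(3)/2*γ12


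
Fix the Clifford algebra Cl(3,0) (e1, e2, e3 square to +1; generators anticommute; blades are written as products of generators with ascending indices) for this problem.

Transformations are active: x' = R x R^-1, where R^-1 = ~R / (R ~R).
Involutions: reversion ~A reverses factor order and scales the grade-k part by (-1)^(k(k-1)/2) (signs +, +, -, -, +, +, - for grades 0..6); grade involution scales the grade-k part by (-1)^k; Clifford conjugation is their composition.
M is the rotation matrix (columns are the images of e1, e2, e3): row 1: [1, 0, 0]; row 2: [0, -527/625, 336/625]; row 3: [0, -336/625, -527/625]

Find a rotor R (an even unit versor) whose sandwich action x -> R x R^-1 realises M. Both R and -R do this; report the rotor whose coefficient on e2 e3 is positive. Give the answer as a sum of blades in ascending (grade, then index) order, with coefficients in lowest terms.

Method: write R = a + b12*e1 e2 + b13*e1 e3 + b23*e2 e3 with a^2 + b12^2 + b13^2 + b23^2 = 1 (so R^-1 = ~R). Expanding the columns R e_j ~R gives tr M = 4a^2 - 1 and, from the antisymmetric part, M21 - M12 = -4a*b12, M13 - M31 = 4a*b13, M32 - M23 = -4a*b23.
Here tr M = -429/625, so a^2 = (1 + tr M)/4 = 49/625 and a = ±7/25. Taking a = 7/25: M21 - M12 = 0, M13 - M31 = 0, M32 - M23 = -672/625, giving b12 = 0, b13 = 0, b23 = 24/25, i.e. R = 7/25 + 24/25*e2 e3.
Its e2 e3 coefficient is already positive.
Answer: 7/25 + 24/25*e2 e3. Why the constraint matters: R and -R act identically through the sandwich — M has trace -429/625 either way — so only the sign condition on e2 e3 picks one of the two preimages.


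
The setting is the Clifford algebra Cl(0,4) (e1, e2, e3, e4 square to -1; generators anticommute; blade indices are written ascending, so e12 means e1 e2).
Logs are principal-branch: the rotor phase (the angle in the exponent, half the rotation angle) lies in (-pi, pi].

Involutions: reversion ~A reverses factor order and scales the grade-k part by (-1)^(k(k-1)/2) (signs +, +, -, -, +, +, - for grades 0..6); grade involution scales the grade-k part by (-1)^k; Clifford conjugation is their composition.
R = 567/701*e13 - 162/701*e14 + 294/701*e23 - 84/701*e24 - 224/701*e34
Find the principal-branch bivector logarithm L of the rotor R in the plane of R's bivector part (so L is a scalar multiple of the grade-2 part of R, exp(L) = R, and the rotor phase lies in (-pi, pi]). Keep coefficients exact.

The scalar part of R is 0, which pins the rotor phase on the principal branch; dividing the bivector part by the sine of that phase recovers the unit plane, and L is the phase times that plane.
Concretely: cos(phase) = 0 gives phase = ±pi/2, and since phase/sin(phase) is even the sign is immaterial: L = (phase/sin(phase)) * <R>_2 = (pi/2) * <R>_2.
Answer: 567*pi/1402*e13 - 81*pi/701*e14 + 147*pi/701*e23 - 42*pi/701*e24 - 112*pi/701*e34


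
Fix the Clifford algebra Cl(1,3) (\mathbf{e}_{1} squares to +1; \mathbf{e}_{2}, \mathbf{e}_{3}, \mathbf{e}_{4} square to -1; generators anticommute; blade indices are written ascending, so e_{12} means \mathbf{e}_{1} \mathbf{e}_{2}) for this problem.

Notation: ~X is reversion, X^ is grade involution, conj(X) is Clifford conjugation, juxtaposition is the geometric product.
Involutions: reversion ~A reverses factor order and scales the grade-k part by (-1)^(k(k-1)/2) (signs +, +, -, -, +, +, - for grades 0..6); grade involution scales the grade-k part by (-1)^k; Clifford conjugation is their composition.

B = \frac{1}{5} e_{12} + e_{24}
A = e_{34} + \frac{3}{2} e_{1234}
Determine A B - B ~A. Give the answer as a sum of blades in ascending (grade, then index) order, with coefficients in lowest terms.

first term: \frac{3}{2} e_{13} - e_{23} + \frac{3}{10} e_{34} + \frac{1}{5} e_{1234}
second term: \frac{3}{2} e_{13} - e_{23} + \frac{3}{10} e_{34} - \frac{1}{5} e_{1234}
Answer: \frac{2}{5} e_{1234}


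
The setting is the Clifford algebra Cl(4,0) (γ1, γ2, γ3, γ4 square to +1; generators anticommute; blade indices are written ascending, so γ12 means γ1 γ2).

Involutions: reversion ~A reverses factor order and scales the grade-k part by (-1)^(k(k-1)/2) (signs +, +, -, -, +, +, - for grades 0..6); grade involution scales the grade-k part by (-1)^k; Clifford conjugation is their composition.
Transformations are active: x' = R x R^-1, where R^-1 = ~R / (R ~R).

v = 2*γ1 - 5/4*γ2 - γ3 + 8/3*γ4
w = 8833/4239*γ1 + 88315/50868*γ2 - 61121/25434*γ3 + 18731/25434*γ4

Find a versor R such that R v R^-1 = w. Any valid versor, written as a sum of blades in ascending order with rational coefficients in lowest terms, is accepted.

The midline construction: v and w both square to 1969/144, so reflecting in their sum 17311/4239*γ1 + 12365/25434*γ2 - 86555/25434*γ3 + 86555/25434*γ4 exchanges them.
Answer: 17311/4239*γ1 + 12365/25434*γ2 - 86555/25434*γ3 + 86555/25434*γ4


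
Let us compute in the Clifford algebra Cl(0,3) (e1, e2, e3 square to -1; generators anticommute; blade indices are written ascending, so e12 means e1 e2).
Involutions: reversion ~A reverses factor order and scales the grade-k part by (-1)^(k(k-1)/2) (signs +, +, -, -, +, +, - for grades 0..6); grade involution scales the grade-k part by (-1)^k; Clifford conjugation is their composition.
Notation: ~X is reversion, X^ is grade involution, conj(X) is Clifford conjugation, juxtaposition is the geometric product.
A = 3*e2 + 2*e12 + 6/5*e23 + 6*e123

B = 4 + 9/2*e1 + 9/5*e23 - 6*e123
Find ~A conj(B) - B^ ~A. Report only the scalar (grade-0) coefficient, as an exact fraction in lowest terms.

first term: 846/25 - 18*e1 + 21*e2 - 33/5*e3 + 11/2*e12 - 108/5*e13 - 159/5*e23 - 93/5*e123
second term: -846/25 + 18*e1 + 3*e2 + 87/5*e3 - 43/2*e12 + 72/5*e13 - 159/5*e23 - 93/5*e123
Answer: 1692/25


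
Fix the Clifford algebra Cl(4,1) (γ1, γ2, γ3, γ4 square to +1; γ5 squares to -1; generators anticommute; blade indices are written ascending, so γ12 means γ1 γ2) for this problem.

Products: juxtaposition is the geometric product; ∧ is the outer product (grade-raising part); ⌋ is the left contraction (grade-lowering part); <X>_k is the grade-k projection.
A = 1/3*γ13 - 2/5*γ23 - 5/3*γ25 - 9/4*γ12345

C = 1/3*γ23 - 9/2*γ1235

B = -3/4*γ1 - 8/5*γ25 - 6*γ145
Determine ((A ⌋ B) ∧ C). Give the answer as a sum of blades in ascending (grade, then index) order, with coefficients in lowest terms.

step 1: 8/3
step 2: 8/9*γ23 - 12*γ1235
Answer: 8/9*γ23 - 12*γ1235


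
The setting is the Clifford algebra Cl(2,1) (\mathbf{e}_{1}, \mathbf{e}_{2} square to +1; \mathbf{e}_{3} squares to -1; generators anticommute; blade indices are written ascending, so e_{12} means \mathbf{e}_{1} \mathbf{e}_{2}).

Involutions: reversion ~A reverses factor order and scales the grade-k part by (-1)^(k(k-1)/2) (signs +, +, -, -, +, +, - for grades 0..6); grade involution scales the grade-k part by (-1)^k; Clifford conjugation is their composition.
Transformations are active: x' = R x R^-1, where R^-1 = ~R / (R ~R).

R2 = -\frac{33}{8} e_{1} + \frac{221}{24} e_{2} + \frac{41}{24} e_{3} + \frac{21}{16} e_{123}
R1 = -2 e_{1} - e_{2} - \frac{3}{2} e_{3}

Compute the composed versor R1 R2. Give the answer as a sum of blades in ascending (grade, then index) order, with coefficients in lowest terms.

Distribute over the terms of R1 (each basis-blade product reordered to ascending indices, repeated generators contracted through their squares):
(-2 e_{1}) R2 = \frac{33}{4} - \frac{221}{12} e_{12} - \frac{41}{12} e_{13} - \frac{21}{8} e_{23}
(-e_{2}) R2 = -\frac{221}{24} - \frac{33}{8} e_{12} + \frac{21}{16} e_{13} - \frac{41}{24} e_{23}
(-\frac{3}{2} e_{3}) R2 = \frac{41}{16} + \frac{63}{32} e_{12} - \frac{99}{16} e_{13} + \frac{221}{16} e_{23}
Summing the partial products and collecting blades:
Answer: \frac{77}{48} - \frac{1975}{96} e_{12} - \frac{199}{24} e_{13} + \frac{455}{48} e_{23}


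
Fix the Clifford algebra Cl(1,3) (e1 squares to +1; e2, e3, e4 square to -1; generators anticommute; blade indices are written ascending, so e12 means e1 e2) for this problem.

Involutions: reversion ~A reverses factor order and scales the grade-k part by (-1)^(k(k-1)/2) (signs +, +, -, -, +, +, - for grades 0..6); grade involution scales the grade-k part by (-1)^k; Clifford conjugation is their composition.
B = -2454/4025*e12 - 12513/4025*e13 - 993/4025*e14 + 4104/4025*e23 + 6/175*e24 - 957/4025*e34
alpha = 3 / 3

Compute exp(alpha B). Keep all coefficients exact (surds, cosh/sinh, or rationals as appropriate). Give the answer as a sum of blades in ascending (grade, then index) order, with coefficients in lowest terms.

B^2 term by term: the squares give (-2454/4025)^2*(e12)^2 + (-12513/4025)^2*(e13)^2 + (-993/4025)^2*(e14)^2 + (4104/4025)^2*(e23)^2 + (6/175)^2*(e24)^2 + (-957/4025)^2*(e34)^2 = 6022116/16200625*(+1) + 156575169/16200625*(+1) + 986049/16200625*(+1) + 16842816/16200625*(-1) + 36/30625*(-1) + 915849/16200625*(-1) = 9 (each basis 2-blade squares to minus the product of its generators' squares); cross terms between blades sharing an index anticommute and cancel; the commuting (index-disjoint) pairs give grade-4 terms 2*c*c'*(blade product), which cancel blade by blade — e1234: 4696956/16200625 + 150156/704375 - 8150544/16200625 = 0 — confirming B is simple. So B^2 = 9.
B^2 = 9 — hyperbolic case — the even/odd split gives cosh and sinh: l = 3, alpha*l = 3, so exp(alpha B) = cosh(3) + (sinh(3)/3)*B = cosh(3) + (sinh(3)/3)*B.
Answer: cosh(3) - 818*sinh(3)/4025*e12 - 4171*sinh(3)/4025*e13 - 331*sinh(3)/4025*e14 + 1368*sinh(3)/4025*e23 + 2*sinh(3)/175*e24 - 319*sinh(3)/4025*e34
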